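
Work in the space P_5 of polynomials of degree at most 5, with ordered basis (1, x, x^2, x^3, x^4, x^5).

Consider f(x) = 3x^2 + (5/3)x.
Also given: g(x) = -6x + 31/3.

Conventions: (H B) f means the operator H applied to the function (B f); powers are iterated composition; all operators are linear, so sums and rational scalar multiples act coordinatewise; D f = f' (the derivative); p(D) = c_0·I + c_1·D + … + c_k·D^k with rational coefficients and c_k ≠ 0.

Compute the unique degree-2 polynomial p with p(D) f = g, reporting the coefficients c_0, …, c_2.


D^0 f = 3x^2 + (5/3)x
D^1 f = 6x + 5/3
D^2 f = 6
matching coefficients of g against c_0 f + c_1 Df + … from the top degree down determines the c_i
solution: c_0 = 0, c_1 = -1, c_2 = 2

p(D) = -D + 2·D^2, i.e. c_0 = 0, c_1 = -1, c_2 = 2


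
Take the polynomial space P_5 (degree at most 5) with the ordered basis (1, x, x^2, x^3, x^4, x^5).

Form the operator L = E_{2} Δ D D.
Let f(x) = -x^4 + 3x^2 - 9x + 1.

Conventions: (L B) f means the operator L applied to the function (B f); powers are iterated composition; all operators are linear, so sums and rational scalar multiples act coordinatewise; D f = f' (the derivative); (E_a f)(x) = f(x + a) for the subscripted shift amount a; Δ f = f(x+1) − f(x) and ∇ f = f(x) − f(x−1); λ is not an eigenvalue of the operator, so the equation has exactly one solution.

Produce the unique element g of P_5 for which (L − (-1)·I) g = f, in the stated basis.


the result is g(x) = -x^4 + 3x^2 + 15x + 61

write g with unknown coordinates in the stated basis and equate coefficients in (L − (-1)·I) g = f
solving from the highest basis element down gives g = -x^4 + 3x^2 + 15x + 61
check: L g = -24x - 60
so L g − (-1)·g = -x^4 + 3x^2 - 9x + 1 = f ✓


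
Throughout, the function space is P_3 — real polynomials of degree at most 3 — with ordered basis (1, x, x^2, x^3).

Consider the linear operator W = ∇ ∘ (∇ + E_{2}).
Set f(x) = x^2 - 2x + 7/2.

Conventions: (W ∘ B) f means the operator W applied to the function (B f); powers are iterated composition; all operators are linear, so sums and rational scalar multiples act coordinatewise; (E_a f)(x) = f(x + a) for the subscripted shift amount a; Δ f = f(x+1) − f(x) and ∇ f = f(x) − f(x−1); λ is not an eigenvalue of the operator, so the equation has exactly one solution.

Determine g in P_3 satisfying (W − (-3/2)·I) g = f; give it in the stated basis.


write g with unknown coordinates in the stated basis and equate coefficients in (W − (-3/2)·I) g = f
solving from the highest basis element down gives g = (2/3)x^2 - (20/9)x + 43/27
check: W g = (4/3)x + 10/9
so W g − (-3/2)·g = x^2 - 2x + 7/2 = f ✓

the image equals g(x) = (2/3)x^2 - (20/9)x + 43/27


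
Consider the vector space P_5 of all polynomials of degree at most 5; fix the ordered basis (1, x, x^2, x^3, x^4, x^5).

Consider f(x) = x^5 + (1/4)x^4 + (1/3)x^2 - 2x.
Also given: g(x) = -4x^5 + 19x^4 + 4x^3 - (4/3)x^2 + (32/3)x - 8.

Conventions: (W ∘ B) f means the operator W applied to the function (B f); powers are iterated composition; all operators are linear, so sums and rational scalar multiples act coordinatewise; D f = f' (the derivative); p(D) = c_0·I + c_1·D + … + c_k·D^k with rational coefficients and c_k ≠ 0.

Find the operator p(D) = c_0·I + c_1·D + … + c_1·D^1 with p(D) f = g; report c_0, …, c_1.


D^0 f = x^5 + (1/4)x^4 + (1/3)x^2 - 2x
D^1 f = 5x^4 + x^3 + (2/3)x - 2
matching coefficients of g against c_0 f + c_1 Df + … from the top degree down determines the c_i
solution: c_0 = -4, c_1 = 4

c_0 = -4, c_1 = 4


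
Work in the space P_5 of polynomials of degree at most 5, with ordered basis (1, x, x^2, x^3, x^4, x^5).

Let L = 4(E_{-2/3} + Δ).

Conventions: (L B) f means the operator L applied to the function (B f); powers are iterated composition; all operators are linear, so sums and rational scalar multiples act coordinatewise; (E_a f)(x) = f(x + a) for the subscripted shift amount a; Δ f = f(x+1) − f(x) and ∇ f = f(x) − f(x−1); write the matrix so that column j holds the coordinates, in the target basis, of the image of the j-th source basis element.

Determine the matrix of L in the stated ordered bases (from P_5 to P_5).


image of 1: 4
image of x: 4x + 4/3
image of x^2: 4x^2 + (8/3)x + 52/9
image of x^3: 4x^3 + 4x^2 + (52/3)x + 76/27
image of x^4: 4x^4 + (16/3)x^3 + (104/3)x^2 + (304/27)x + 388/81
image of x^5: 4x^5 + (20/3)x^4 + (520/9)x^3 + (760/27)x^2 + (1940/81)x + 844/243
each image's coordinates form column j of the matrix

the matrix is [[4, 4/3, 52/9, 76/27, 388/81, 844/243]; [0, 4, 8/3, 52/3, 304/27, 1940/81]; [0, 0, 4, 4, 104/3, 760/27]; [0, 0, 0, 4, 16/3, 520/9]; [0, 0, 0, 0, 4, 20/3]; [0, 0, 0, 0, 0, 4]] (rows listed top to bottom)


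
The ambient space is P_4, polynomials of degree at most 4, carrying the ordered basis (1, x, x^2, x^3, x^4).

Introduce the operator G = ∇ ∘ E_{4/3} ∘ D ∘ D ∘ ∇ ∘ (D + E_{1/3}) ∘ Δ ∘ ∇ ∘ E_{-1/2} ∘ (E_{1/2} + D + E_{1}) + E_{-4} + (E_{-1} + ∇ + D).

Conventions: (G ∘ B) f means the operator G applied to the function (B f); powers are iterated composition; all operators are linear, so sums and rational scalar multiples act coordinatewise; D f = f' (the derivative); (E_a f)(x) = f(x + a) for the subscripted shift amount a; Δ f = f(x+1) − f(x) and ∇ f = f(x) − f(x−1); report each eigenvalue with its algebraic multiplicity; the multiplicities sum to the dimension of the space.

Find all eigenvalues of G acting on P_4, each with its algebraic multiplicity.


λ = 2 (multiplicity 5)

image of 1: 2
image of x: 2x - 3
image of x^2: 2x^2 - 6x + 16
image of x^3: 2x^3 - 9x^2 + 48x - 64
image of x^4: 2x^4 - 12x^3 + 96x^2 - 256x + 256
the matrix is upper triangular; its diagonal is (2, 2, 2, 2, 2)
for a triangular matrix the eigenvalues are the diagonal entries, with algebraic multiplicity their repetition count


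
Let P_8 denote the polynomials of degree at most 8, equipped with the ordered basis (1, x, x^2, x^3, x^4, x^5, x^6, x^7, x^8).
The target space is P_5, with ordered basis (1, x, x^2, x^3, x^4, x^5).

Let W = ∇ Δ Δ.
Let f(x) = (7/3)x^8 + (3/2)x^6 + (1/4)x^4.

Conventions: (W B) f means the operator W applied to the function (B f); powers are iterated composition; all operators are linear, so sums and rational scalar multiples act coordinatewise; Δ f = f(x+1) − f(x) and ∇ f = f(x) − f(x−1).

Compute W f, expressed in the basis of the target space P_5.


g(x) = 784x^5 + 1960x^4 + 4100x^3 + 4190x^2 + 2628x + 681

Δ f = (56/3)x^7 + (196/3)x^6 + (419/3)x^5 + (1115/6)x^4 + (485/3)x^3 + (268/3)x^2 + (86/3)x + 49/12
Δ Δ f = (392/3)x^6 + 784x^5 + (6995/3)x^4 + 4100x^3 + (13106/3)x^2 + 2628x + 4135/6
∇ Δ Δ f = 784x^5 + 1960x^4 + 4100x^3 + 4190x^2 + 2628x + 681


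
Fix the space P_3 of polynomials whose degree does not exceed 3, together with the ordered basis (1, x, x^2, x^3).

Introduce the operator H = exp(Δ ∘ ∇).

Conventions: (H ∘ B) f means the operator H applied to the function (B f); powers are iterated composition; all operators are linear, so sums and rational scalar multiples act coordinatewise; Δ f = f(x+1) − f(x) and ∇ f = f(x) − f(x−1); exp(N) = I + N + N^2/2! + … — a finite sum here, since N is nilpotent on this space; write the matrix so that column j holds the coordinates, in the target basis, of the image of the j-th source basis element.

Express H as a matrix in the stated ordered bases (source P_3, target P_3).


the matrix is [[1, 0, 2, 0]; [0, 1, 0, 6]; [0, 0, 1, 0]; [0, 0, 0, 1]] (rows listed top to bottom)

image of 1: 1
image of x: x
image of x^2: x^2 + 2
image of x^3: x^3 + 6x
each image's coordinates form column j of the matrix


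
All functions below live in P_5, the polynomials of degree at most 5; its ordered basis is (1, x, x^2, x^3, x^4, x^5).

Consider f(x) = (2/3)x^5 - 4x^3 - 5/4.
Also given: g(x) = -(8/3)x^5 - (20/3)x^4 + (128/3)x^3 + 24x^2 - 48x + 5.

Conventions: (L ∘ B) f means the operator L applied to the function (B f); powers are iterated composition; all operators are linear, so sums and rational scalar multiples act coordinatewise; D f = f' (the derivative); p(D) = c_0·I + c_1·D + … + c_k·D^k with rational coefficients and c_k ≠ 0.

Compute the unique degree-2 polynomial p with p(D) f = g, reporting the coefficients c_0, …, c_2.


c_0 = -4, c_1 = -2, c_2 = 2

D^0 f = (2/3)x^5 - 4x^3 - 5/4
D^1 f = (10/3)x^4 - 12x^2
D^2 f = (40/3)x^3 - 24x
matching coefficients of g against c_0 f + c_1 Df + … from the top degree down determines the c_i
solution: c_0 = -4, c_1 = -2, c_2 = 2


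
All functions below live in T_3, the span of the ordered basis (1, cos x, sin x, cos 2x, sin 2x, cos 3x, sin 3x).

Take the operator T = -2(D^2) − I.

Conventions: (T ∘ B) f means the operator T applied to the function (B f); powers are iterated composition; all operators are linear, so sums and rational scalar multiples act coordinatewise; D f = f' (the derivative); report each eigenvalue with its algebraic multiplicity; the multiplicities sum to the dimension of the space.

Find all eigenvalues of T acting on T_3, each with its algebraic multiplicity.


λ = -1 (multiplicity 1), λ = 1 (multiplicity 2), λ = 7 (multiplicity 2), λ = 17 (multiplicity 2)

image of 1: -1
image of cos x: cos x
image of sin x: sin x
image of cos 2x: 7cos 2x
image of sin 2x: 7sin 2x
image of cos 3x: 17cos 3x
image of sin 3x: 17sin 3x
the matrix is diagonal; its diagonal is (-1, 1, 1, 7, 7, 17, 17)
for a triangular matrix the eigenvalues are the diagonal entries, with algebraic multiplicity their repetition count


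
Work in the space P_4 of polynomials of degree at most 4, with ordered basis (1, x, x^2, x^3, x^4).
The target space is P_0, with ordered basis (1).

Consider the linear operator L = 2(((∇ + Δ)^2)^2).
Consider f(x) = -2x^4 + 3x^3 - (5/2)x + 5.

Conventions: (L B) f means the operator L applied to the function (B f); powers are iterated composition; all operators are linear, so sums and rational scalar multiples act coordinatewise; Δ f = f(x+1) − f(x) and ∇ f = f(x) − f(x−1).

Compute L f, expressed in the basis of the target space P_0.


g(x) = -1536

∇ f = -8x^3 + 21x^2 - 17x + 5/2
Δ f = -8x^3 - 3x^2 + x - 3/2
(∇ + Δ) f = -16x^3 + 18x^2 - 16x + 1
∇ (∇ + Δ) f = -48x^2 + 84x - 50
Δ (∇ + Δ) f = -48x^2 - 12x - 14
(∇ + Δ) (∇ + Δ) f = -96x^2 + 72x - 64
∇ (∇ + Δ)^2 f = -192x + 168
Δ (∇ + Δ)^2 f = -192x - 24
(∇ + Δ) (∇ + Δ)^2 f = -384x + 144
∇ (∇ + Δ) (∇ + Δ)^2 f = -384
Δ (∇ + Δ) (∇ + Δ)^2 f = -384
(∇ + Δ) (∇ + Δ) (∇ + Δ)^2 f = -768
(2(((∇ + Δ)^2)^2)) f = -1536


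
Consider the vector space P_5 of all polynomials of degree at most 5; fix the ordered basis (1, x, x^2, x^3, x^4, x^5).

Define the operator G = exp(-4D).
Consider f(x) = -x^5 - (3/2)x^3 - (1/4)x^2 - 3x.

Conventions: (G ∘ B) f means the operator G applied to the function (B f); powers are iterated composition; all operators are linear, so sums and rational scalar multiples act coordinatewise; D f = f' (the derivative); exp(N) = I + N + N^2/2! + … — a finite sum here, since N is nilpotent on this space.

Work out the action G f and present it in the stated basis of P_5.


g(x) = -x^5 + 20x^4 - (323/2)x^3 + (2631/4)x^2 - 1353x + 1128

order-1 term: 20x^4 + 18x^2 + 2x + 12
order-2 term: -160x^3 - 72x - 4
order-3 term: 640x^2 + 96
order-4 term: -1280x
order-5 term: 1024
the series for exp(-4D) f terminates at order 5
exp(-4D) f = -x^5 + 20x^4 - (323/2)x^3 + (2631/4)x^2 - 1353x + 1128


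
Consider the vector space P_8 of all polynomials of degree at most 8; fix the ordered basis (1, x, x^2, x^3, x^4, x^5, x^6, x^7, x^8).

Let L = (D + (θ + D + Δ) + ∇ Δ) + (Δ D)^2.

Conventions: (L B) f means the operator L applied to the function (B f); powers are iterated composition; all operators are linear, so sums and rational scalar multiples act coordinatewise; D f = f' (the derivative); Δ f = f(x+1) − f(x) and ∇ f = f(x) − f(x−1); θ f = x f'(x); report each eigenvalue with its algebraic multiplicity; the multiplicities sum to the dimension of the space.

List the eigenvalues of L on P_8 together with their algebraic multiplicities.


image of 1: 0
image of x: x + 3
image of x^2: 2x^2 + 6x + 3
image of x^3: 3x^3 + 9x^2 + 9x + 1
image of x^4: 4x^4 + 12x^3 + 18x^2 + 4x + 27
image of x^5: 5x^5 + 15x^4 + 30x^3 + 10x^2 + 135x + 121
image of x^6: 6x^6 + 18x^5 + 45x^4 + 20x^3 + 405x^2 + 726x + 423
image of x^7: 7x^7 + 21x^6 + 63x^5 + 35x^4 + 945x^3 + 2541x^2 + 2961x + 1261
image of x^8: 8x^8 + 24x^7 + 84x^6 + 56x^5 + 1890x^4 + 6776x^3 + 11844x^2 + 10088x + 3475
the matrix is upper triangular; its diagonal is (0, 1, 2, 3, 4, 5, 6, 7, 8)
for a triangular matrix the eigenvalues are the diagonal entries, with algebraic multiplicity their repetition count

λ = 0 (multiplicity 1), λ = 1 (multiplicity 1), λ = 2 (multiplicity 1), λ = 3 (multiplicity 1), λ = 4 (multiplicity 1), λ = 5 (multiplicity 1), λ = 6 (multiplicity 1), λ = 7 (multiplicity 1), λ = 8 (multiplicity 1)


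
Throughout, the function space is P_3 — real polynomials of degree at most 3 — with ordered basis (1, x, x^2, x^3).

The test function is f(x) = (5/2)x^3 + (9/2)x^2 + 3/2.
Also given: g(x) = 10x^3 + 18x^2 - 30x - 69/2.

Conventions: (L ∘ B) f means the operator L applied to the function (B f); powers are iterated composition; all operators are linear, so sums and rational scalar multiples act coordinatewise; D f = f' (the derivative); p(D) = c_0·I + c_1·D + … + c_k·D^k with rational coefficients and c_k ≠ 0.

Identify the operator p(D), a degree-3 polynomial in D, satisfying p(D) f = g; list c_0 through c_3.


D^0 f = (5/2)x^3 + (9/2)x^2 + 3/2
D^1 f = (15/2)x^2 + 9x
D^2 f = 15x + 9
D^3 f = 15
matching coefficients of g against c_0 f + c_1 Df + … from the top degree down determines the c_i
solution: c_0 = 4, c_1 = 0, c_2 = -2, c_3 = -3/2

p(D) = 4·I − 2·D^2 − (3/2)·D^3, i.e. c_0 = 4, c_1 = 0, c_2 = -2, c_3 = -3/2


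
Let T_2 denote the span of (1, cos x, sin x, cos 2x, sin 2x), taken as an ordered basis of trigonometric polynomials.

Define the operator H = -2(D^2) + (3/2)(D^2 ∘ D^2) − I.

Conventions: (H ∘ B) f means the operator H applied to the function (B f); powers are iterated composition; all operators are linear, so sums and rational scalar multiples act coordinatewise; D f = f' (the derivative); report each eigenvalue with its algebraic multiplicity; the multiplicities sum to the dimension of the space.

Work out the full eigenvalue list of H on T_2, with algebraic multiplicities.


image of 1: -1
image of cos x: (5/2)cos x
image of sin x: (5/2)sin x
image of cos 2x: 31cos 2x
image of sin 2x: 31sin 2x
the matrix is diagonal; its diagonal is (-1, 5/2, 5/2, 31, 31)
for a triangular matrix the eigenvalues are the diagonal entries, with algebraic multiplicity their repetition count

λ = -1 (multiplicity 1), λ = 5/2 (multiplicity 2), λ = 31 (multiplicity 2)


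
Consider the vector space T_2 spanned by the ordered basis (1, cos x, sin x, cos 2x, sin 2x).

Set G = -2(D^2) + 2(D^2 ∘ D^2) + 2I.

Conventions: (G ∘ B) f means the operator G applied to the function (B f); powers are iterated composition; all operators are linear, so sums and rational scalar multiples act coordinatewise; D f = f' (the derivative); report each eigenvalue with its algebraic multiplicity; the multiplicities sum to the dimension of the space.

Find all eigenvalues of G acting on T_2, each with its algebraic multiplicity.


image of 1: 2
image of cos x: 6cos x
image of sin x: 6sin x
image of cos 2x: 42cos 2x
image of sin 2x: 42sin 2x
the matrix is diagonal; its diagonal is (2, 6, 6, 42, 42)
for a triangular matrix the eigenvalues are the diagonal entries, with algebraic multiplicity their repetition count

λ = 2 (multiplicity 1), λ = 6 (multiplicity 2), λ = 42 (multiplicity 2)


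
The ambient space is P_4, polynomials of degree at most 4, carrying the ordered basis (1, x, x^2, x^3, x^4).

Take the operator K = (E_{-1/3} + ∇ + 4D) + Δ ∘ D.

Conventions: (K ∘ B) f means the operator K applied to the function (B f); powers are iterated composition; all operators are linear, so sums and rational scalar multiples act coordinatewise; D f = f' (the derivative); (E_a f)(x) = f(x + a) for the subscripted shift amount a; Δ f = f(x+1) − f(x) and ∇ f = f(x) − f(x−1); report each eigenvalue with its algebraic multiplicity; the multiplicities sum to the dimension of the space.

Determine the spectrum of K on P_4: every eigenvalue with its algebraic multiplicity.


λ = 1 (multiplicity 5)

image of 1: 1
image of x: x + 14/3
image of x^2: x^2 + (28/3)x + 10/9
image of x^3: x^3 + 14x^2 + (10/3)x + 107/27
image of x^4: x^4 + (56/3)x^3 + (20/3)x^2 + (428/27)x + 244/81
the matrix is upper triangular; its diagonal is (1, 1, 1, 1, 1)
for a triangular matrix the eigenvalues are the diagonal entries, with algebraic multiplicity their repetition count


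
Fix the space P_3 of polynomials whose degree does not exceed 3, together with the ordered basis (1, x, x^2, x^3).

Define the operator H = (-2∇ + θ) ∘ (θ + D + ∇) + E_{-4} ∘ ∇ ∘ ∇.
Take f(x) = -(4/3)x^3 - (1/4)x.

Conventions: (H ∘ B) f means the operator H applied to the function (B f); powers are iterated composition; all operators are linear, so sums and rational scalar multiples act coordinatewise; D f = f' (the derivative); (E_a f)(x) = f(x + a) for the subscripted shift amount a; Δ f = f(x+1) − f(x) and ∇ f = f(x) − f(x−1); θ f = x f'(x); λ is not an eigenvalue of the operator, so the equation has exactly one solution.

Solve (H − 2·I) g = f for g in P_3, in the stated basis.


write g with unknown coordinates in the stated basis and equate coefficients in (H − 2·I) g = f
solving from the highest basis element down gives g = -(4/21)x^3 - (4/7)x^2 + (87/28)x - 23/28
check: H g = -(12/7)x^3 - (8/7)x^2 + (167/28)x - 23/14
so H g − 2·g = -(4/3)x^3 - (1/4)x = f ✓

the result is g(x) = -(4/21)x^3 - (4/7)x^2 + (87/28)x - 23/28


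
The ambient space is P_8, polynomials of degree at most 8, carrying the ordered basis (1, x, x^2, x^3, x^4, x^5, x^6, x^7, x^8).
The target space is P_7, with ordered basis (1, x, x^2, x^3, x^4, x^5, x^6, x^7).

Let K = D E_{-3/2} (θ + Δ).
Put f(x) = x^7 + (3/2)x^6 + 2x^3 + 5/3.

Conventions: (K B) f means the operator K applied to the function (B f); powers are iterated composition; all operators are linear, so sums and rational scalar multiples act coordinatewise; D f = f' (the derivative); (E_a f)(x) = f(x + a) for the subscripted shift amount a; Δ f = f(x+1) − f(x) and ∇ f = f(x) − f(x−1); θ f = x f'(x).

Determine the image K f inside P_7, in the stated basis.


θ f = 7x^7 + 9x^6 + 6x^3
Δ f = 7x^6 + 30x^5 + (115/2)x^4 + 65x^3 + (99/2)x^2 + 22x + 9/2
(θ + Δ) f = 7x^7 + 16x^6 + 30x^5 + (115/2)x^4 + 71x^3 + (99/2)x^2 + 22x + 9/2
E_{-3/2} (θ + Δ) f = 7x^7 - (115/2)x^6 + (867/4)x^5 - (3635/8)x^4 + (8981/16)x^3 - (13041/32)x^2 + (10561/64)x - 3945/128
D E_{-3/2} (θ + Δ) f = 49x^6 - 345x^5 + (4335/4)x^4 - (3635/2)x^3 + (26943/16)x^2 - (13041/16)x + 10561/64

g(x) = 49x^6 - 345x^5 + (4335/4)x^4 - (3635/2)x^3 + (26943/16)x^2 - (13041/16)x + 10561/64


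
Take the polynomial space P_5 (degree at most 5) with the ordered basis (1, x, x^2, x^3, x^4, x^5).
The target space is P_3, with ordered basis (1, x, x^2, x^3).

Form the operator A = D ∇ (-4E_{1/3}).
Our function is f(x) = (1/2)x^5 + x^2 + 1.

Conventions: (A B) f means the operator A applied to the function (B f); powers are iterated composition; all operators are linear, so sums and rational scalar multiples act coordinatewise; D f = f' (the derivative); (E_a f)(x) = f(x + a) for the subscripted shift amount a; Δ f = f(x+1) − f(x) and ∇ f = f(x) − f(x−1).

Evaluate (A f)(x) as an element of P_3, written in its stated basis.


E_{1/3} f = (1/2)x^5 + (5/6)x^4 + (5/9)x^3 + (32/27)x^2 + (113/162)x + 541/486
(-4E_{1/3}) f = -2x^5 - (10/3)x^4 - (20/9)x^3 - (128/27)x^2 - (226/81)x - 1082/243
∇ (-4E_{1/3}) f = -10x^4 + (20/3)x^3 - (20/3)x^2 - (166/27)x + 86/81
D ∇ (-4E_{1/3}) f = -40x^3 + 20x^2 - (40/3)x - 166/27

the image equals g(x) = -40x^3 + 20x^2 - (40/3)x - 166/27


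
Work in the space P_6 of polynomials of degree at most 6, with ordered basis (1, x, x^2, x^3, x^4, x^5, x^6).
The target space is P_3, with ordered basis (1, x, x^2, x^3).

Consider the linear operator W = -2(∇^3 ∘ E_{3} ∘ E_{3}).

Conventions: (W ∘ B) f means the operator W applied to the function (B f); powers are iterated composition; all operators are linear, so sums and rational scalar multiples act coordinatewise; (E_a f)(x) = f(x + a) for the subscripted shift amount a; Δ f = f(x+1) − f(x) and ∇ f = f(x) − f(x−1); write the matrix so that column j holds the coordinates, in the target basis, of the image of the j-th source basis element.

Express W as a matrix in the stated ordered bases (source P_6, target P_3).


image of 1: 0
image of x: 0
image of x^2: 0
image of x^3: -12
image of x^4: -48x - 216
image of x^5: -120x^2 - 1080x - 2460
image of x^6: -240x^3 - 3240x^2 - 14760x - 22680
each image's coordinates form column j of the matrix

the matrix is [[0, 0, 0, -12, -216, -2460, -22680]; [0, 0, 0, 0, -48, -1080, -14760]; [0, 0, 0, 0, 0, -120, -3240]; [0, 0, 0, 0, 0, 0, -240]] (rows listed top to bottom)


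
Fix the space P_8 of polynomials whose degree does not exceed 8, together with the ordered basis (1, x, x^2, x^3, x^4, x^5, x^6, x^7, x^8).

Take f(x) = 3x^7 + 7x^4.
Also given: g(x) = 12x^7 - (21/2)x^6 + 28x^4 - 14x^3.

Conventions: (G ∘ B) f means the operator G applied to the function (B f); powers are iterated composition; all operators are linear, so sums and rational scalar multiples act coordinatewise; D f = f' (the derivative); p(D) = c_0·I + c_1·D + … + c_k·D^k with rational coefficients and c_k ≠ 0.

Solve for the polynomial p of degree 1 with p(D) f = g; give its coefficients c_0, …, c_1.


p(D) = 4·I − (1/2)·D, i.e. c_0 = 4, c_1 = -1/2

D^0 f = 3x^7 + 7x^4
D^1 f = 21x^6 + 28x^3
matching coefficients of g against c_0 f + c_1 Df + … from the top degree down determines the c_i
solution: c_0 = 4, c_1 = -1/2


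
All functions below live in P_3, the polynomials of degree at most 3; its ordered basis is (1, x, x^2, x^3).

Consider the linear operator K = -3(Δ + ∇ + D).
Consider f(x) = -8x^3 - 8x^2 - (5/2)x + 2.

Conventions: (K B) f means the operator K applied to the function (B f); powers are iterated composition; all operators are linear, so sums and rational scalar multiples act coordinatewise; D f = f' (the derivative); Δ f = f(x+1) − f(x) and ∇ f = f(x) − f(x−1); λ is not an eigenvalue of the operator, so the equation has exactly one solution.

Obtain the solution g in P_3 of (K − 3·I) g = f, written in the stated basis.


the result is g(x) = (8/3)x^3 - (64/3)x^2 + (773/6)x - 785/2

write g with unknown coordinates in the stated basis and equate coefficients in (K − 3·I) g = f
solving from the highest basis element down gives g = (8/3)x^3 - (64/3)x^2 + (773/6)x - 785/2
check: K g = -72x^2 + 384x - 2351/2
so K g − 3·g = -8x^3 - 8x^2 - (5/2)x + 2 = f ✓


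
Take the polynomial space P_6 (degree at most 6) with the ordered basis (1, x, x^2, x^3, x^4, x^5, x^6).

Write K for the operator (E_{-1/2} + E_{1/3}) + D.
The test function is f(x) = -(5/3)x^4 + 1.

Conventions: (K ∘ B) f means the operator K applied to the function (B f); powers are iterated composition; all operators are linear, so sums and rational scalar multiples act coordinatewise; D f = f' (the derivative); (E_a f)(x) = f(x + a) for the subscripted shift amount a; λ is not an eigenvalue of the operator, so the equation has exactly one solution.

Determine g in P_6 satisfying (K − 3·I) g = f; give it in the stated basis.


write g with unknown coordinates in the stated basis and equate coefficients in (K − 3·I) g = f
solving from the highest basis element down gives g = (5/3)x^4 + (50/9)x^3 + (35/2)x^2 + (5605/162)x + 43789/1296
check: K g = (10/3)x^4 + (50/3)x^3 + (105/2)x^2 + (5605/54)x + 44221/432
so K g − 3·g = -(5/3)x^4 + 1 = f ✓

the result is g(x) = (5/3)x^4 + (50/9)x^3 + (35/2)x^2 + (5605/162)x + 43789/1296


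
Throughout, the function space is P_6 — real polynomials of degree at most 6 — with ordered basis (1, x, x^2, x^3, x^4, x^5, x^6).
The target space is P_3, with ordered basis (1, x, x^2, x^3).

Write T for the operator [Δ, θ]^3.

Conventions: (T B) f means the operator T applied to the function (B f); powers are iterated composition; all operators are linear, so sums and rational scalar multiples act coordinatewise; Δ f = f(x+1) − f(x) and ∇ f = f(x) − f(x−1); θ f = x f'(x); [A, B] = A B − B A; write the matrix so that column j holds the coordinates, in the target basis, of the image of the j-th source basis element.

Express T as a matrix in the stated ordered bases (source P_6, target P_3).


the matrix is [[0, 0, 0, 6, 72, 540, 3240]; [0, 0, 0, 0, 24, 360, 3240]; [0, 0, 0, 0, 0, 60, 1080]; [0, 0, 0, 0, 0, 0, 120]] (rows listed top to bottom)

image of 1: 0
image of x: 0
image of x^2: 0
image of x^3: 6
image of x^4: 24x + 72
image of x^5: 60x^2 + 360x + 540
image of x^6: 120x^3 + 1080x^2 + 3240x + 3240
each image's coordinates form column j of the matrix


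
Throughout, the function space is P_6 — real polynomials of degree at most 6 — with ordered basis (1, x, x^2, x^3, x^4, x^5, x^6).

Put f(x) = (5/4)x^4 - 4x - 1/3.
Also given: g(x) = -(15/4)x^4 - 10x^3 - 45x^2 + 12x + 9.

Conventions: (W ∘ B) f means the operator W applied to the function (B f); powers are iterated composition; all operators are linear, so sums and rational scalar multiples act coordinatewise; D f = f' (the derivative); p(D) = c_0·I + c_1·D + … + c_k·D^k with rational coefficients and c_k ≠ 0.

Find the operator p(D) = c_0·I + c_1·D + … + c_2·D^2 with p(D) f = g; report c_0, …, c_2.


c_0 = -3, c_1 = -2, c_2 = -3

D^0 f = (5/4)x^4 - 4x - 1/3
D^1 f = 5x^3 - 4
D^2 f = 15x^2
matching coefficients of g against c_0 f + c_1 Df + … from the top degree down determines the c_i
solution: c_0 = -3, c_1 = -2, c_2 = -3


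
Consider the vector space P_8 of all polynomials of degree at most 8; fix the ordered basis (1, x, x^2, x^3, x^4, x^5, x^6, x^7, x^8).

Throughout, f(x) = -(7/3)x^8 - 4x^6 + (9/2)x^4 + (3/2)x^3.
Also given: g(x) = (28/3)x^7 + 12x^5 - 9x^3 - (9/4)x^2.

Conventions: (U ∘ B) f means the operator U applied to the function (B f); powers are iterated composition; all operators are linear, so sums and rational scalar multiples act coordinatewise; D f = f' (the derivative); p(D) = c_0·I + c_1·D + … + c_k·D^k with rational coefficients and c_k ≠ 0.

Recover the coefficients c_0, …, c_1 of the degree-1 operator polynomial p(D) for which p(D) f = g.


p(D) = -(1/2)·D, i.e. c_0 = 0, c_1 = -1/2

D^0 f = -(7/3)x^8 - 4x^6 + (9/2)x^4 + (3/2)x^3
D^1 f = -(56/3)x^7 - 24x^5 + 18x^3 + (9/2)x^2
matching coefficients of g against c_0 f + c_1 Df + … from the top degree down determines the c_i
solution: c_0 = 0, c_1 = -1/2


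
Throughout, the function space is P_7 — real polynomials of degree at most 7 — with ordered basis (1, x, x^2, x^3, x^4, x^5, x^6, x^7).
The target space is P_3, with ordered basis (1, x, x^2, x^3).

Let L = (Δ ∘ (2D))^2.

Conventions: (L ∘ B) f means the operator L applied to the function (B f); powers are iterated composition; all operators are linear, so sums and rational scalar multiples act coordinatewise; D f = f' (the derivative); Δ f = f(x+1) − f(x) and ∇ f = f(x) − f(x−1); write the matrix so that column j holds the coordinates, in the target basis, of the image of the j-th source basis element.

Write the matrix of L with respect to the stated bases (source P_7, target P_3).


the matrix is [[0, 0, 0, 0, 96, 480, 1680, 5040]; [0, 0, 0, 0, 0, 480, 2880, 11760]; [0, 0, 0, 0, 0, 0, 1440, 10080]; [0, 0, 0, 0, 0, 0, 0, 3360]] (rows listed top to bottom)

image of 1: 0
image of x: 0
image of x^2: 0
image of x^3: 0
image of x^4: 96
image of x^5: 480x + 480
image of x^6: 1440x^2 + 2880x + 1680
image of x^7: 3360x^3 + 10080x^2 + 11760x + 5040
each image's coordinates form column j of the matrix


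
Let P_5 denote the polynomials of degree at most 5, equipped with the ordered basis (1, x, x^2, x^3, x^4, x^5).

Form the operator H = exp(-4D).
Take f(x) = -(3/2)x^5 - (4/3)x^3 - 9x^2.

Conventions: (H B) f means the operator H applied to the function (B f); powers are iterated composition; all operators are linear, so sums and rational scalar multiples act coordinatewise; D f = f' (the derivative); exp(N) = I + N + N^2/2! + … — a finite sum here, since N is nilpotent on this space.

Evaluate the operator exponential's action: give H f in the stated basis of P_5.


g(x) = -(3/2)x^5 + 30x^4 - (724/3)x^3 + 967x^2 - 1912x + 4432/3

order-1 term: 30x^4 + 16x^2 + 72x
order-2 term: -240x^3 - 64x - 144
order-3 term: 960x^2 + 256/3
order-4 term: -1920x
order-5 term: 1536
the series for exp(-4D) f terminates at order 5
exp(-4D) f = -(3/2)x^5 + 30x^4 - (724/3)x^3 + 967x^2 - 1912x + 4432/3


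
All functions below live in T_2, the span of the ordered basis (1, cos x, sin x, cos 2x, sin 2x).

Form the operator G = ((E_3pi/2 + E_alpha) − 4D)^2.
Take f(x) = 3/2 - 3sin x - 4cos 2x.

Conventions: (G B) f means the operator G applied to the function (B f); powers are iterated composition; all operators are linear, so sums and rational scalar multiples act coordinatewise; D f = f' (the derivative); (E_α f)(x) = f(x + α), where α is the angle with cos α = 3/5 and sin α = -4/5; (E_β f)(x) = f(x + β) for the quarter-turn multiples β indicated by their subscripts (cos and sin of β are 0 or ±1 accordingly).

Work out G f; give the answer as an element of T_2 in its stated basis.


g(x) = 6 + (522/25)cos x + (2496/25)sin x + (196608/625)cos 2x + (57344/625)sin 2x

E_3pi/2 f = 3/2 + 3cos x + 4cos 2x
E_alpha f = 3/2 + (12/5)cos x - (9/5)sin x + (28/25)cos 2x - (96/25)sin 2x
(E_3pi/2 + E_alpha) f = 3 + (27/5)cos x - (9/5)sin x + (128/25)cos 2x - (96/25)sin 2x
D f = -3cos x + 8sin 2x
(-4D) f = 12cos x - 32sin 2x
((E_3pi/2 + E_alpha) − 4D) f = 3 + (87/5)cos x - (9/5)sin x + (128/25)cos 2x - (896/25)sin 2x
E_3pi/2 ((E_3pi/2 + E_alpha) − 4D) f = 3 + (9/5)cos x + (87/5)sin x - (128/25)cos 2x + (896/25)sin 2x
E_alpha ((E_3pi/2 + E_alpha) − 4D) f = 3 + (297/25)cos x + (321/25)sin x + (20608/625)cos 2x + (9344/625)sin 2x
(E_3pi/2 + E_alpha) ((E_3pi/2 + E_alpha) − 4D) f = 6 + (342/25)cos x + (756/25)sin x + (17408/625)cos 2x + (31744/625)sin 2x
D ((E_3pi/2 + E_alpha) − 4D) f = -(9/5)cos x - (87/5)sin x - (1792/25)cos 2x - (256/25)sin 2x
(-4D) ((E_3pi/2 + E_alpha) − 4D) f = (36/5)cos x + (348/5)sin x + (7168/25)cos 2x + (1024/25)sin 2x
((E_3pi/2 + E_alpha) − 4D) ((E_3pi/2 + E_alpha) − 4D) f = 6 + (522/25)cos x + (2496/25)sin x + (196608/625)cos 2x + (57344/625)sin 2x


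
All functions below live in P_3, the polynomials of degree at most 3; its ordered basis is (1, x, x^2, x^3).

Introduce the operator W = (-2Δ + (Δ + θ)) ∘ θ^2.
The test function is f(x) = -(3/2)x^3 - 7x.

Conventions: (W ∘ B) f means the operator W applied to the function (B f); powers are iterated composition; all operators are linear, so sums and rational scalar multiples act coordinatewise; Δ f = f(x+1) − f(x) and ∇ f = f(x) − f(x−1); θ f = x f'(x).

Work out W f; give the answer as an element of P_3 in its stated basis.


θ f = -(9/2)x^3 - 7x
θ θ f = -(27/2)x^3 - 7x
Δ θ^2 f = -(81/2)x^2 - (81/2)x - 41/2
(-2Δ) θ^2 f = 81x^2 + 81x + 41
Δ θ^2 f = -(81/2)x^2 - (81/2)x - 41/2
θ θ^2 f = -(81/2)x^3 - 7x
(Δ + θ) θ^2 f = -(81/2)x^3 - (81/2)x^2 - (95/2)x - 41/2
(-2Δ + (Δ + θ)) θ^2 f = -(81/2)x^3 + (81/2)x^2 + (67/2)x + 41/2

the image equals g(x) = -(81/2)x^3 + (81/2)x^2 + (67/2)x + 41/2


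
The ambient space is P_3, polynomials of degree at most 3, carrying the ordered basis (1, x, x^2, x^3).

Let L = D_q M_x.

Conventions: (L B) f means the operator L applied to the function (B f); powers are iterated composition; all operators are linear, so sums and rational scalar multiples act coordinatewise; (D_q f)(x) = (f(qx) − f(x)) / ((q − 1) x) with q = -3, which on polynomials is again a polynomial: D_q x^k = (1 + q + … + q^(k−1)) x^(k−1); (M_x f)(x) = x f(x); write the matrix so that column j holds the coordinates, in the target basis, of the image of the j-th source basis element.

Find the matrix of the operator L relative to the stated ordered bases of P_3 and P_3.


the matrix is [[1, 0, 0, 0]; [0, -2, 0, 0]; [0, 0, 7, 0]; [0, 0, 0, -20]] (rows listed top to bottom)

image of 1: 1
image of x: -2x
image of x^2: 7x^2
image of x^3: -20x^3
each image's coordinates form column j of the matrix


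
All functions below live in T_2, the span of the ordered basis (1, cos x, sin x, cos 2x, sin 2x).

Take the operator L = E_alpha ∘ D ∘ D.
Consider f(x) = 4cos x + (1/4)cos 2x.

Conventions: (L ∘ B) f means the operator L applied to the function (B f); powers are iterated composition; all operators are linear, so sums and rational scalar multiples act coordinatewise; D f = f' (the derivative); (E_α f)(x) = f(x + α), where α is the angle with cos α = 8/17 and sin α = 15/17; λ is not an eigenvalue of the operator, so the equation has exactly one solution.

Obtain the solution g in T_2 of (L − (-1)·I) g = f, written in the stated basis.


the image equals g(x) = 2cos x - (10/3)sin x + (311/8268)cos 2x - (80/2067)sin 2x

write g with unknown coordinates in the stated basis and equate coefficients in (L − (-1)·I) g = f
solving from the highest basis element down gives g = 2cos x - (10/3)sin x + (311/8268)cos 2x - (80/2067)sin 2x
check: L g = 2cos x + (10/3)sin x + (439/2067)cos 2x + (80/2067)sin 2x
so L g − (-1)·g = 4cos x + (1/4)cos 2x = f ✓


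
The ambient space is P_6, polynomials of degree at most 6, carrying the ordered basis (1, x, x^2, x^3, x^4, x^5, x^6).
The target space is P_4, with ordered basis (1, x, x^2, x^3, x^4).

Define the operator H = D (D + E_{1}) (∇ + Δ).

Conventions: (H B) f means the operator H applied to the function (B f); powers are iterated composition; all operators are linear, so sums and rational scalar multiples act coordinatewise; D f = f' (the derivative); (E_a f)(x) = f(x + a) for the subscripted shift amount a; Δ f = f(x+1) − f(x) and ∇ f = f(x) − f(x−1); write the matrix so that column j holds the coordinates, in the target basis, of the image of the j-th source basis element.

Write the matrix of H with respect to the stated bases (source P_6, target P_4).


image of 1: 0
image of x: 0
image of x^2: 4
image of x^3: 12x + 24
image of x^4: 24x^2 + 96x + 32
image of x^5: 40x^3 + 240x^2 + 160x + 120
image of x^6: 60x^4 + 480x^3 + 480x^2 + 720x + 192
each image's coordinates form column j of the matrix

the matrix is [[0, 0, 4, 24, 32, 120, 192]; [0, 0, 0, 12, 96, 160, 720]; [0, 0, 0, 0, 24, 240, 480]; [0, 0, 0, 0, 0, 40, 480]; [0, 0, 0, 0, 0, 0, 60]] (rows listed top to bottom)


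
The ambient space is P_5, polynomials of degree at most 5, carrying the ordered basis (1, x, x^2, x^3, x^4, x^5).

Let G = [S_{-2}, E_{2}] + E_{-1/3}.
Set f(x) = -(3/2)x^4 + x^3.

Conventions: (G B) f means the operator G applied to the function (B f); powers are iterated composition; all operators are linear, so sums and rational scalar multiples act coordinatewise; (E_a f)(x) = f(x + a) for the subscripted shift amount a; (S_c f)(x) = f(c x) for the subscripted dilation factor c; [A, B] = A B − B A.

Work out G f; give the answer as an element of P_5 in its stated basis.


the image equals g(x) = -(3/2)x^4 + 291x^3 + 502x^2 + (8429/9)x + 7775/18

E_{2} f = -(3/2)x^4 - 11x^3 - 30x^2 - 36x - 16
S_{-2} E_{2} f = -24x^4 + 88x^3 - 120x^2 + 72x - 16
S_{-2} f = -24x^4 - 8x^3
E_{2} S_{-2} f = -24x^4 - 200x^3 - 624x^2 - 864x - 448
[S_{-2}, E_{2}] f = 288x^3 + 504x^2 + 936x + 432
E_{-1/3} f = -(3/2)x^4 + 3x^3 - 2x^2 + (5/9)x - 1/18
([S_{-2}, E_{2}] + E_{-1/3}) f = -(3/2)x^4 + 291x^3 + 502x^2 + (8429/9)x + 7775/18


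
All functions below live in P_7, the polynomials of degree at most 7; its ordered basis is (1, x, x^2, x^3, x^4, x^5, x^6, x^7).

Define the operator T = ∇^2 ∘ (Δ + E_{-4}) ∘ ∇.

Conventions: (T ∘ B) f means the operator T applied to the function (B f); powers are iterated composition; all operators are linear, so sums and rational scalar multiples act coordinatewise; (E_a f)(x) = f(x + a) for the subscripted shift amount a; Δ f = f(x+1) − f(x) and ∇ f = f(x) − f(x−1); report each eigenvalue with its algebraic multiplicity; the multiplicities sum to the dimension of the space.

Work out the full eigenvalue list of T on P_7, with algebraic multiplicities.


λ = 0 (multiplicity 8)

image of 1: 0
image of x: 0
image of x^2: 0
image of x^3: 6
image of x^4: 24x - 108
image of x^5: 60x^2 - 540x + 1710
image of x^6: 120x^3 - 1620x^2 + 10260x - 19980
image of x^7: 210x^4 - 3780x^3 + 35910x^2 - 139860x + 200046
the matrix is upper triangular; its diagonal is (0, 0, 0, 0, 0, 0, 0, 0)
for a triangular matrix the eigenvalues are the diagonal entries, with algebraic multiplicity their repetition count


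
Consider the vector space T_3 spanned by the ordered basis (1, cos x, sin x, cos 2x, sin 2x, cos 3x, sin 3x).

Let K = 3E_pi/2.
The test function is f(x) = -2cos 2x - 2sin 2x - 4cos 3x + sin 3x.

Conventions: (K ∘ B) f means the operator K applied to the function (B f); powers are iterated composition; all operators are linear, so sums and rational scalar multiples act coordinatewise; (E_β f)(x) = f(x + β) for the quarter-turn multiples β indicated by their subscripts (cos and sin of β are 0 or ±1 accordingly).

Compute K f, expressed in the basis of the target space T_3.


E_pi/2 f = 2cos 2x + 2sin 2x - cos 3x - 4sin 3x
(3E_pi/2) f = 6cos 2x + 6sin 2x - 3cos 3x - 12sin 3x

g(x) = 6cos 2x + 6sin 2x - 3cos 3x - 12sin 3x


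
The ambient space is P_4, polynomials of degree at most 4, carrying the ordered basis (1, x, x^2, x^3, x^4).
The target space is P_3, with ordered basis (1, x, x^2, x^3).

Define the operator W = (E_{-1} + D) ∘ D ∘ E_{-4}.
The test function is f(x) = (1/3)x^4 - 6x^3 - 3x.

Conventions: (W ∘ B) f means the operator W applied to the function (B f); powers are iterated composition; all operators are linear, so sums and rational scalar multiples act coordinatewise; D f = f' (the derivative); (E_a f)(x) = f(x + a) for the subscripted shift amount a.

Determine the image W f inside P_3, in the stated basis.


E_{-4} f = (1/3)x^4 - (34/3)x^3 + 104x^2 - (1129/3)x + 1444/3
D E_{-4} f = (4/3)x^3 - 34x^2 + 208x - 1129/3
E_{-1} (D ∘ E_{-4}) f = (4/3)x^3 - 38x^2 + 280x - 1859/3
D (D ∘ E_{-4}) f = 4x^2 - 68x + 208
(E_{-1} + D) (D ∘ E_{-4}) f = (4/3)x^3 - 34x^2 + 212x - 1235/3

g(x) = (4/3)x^3 - 34x^2 + 212x - 1235/3


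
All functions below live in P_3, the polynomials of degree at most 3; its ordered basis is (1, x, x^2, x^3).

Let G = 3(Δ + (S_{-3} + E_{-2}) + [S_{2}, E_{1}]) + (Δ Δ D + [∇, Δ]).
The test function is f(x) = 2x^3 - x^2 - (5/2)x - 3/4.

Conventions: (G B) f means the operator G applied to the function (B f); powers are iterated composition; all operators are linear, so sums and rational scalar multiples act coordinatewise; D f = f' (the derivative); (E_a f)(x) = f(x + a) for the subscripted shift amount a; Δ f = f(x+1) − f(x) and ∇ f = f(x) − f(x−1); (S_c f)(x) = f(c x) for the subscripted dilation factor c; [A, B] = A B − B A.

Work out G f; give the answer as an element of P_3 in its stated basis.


Δ f = 6x^2 + 4x - 3/2
S_{-3} f = -54x^3 - 9x^2 + (15/2)x - 3/4
E_{-2} f = 2x^3 - 13x^2 + (51/2)x - 63/4
(S_{-3} + E_{-2}) f = -52x^3 - 22x^2 + 33x - 33/2
E_{1} f = 2x^3 + 5x^2 + (3/2)x - 9/4
S_{2} E_{1} f = 16x^3 + 20x^2 + 3x - 9/4
S_{2} f = 16x^3 - 4x^2 - 5x - 3/4
E_{1} S_{2} f = 16x^3 + 44x^2 + 35x + 25/4
[S_{2}, E_{1}] f = -24x^2 - 32x - 17/2
(Δ + (S_{-3} + E_{-2}) + [S_{2}, E_{1}]) f = -52x^3 - 40x^2 + 5x - 53/2
(3(Δ + (S_{-3} + E_{-2}) + [S_{2}, E_{1}])) f = -156x^3 - 120x^2 + 15x - 159/2
D f = 6x^2 - 2x - 5/2
Δ D f = 12x + 4
Δ Δ D f = 12
Δ f = 6x^2 + 4x - 3/2
∇ Δ f = 12x - 2
∇ f = 6x^2 - 8x + 1/2
Δ ∇ f = 12x - 2
[∇, Δ] f = 0
(Δ Δ D + [∇, Δ]) f = 12
(3(Δ + (S_{-3} + E_{-2}) + [S_{2}, E_{1}]) + (Δ Δ D + [∇, Δ])) f = -156x^3 - 120x^2 + 15x - 135/2

the image equals g(x) = -156x^3 - 120x^2 + 15x - 135/2
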